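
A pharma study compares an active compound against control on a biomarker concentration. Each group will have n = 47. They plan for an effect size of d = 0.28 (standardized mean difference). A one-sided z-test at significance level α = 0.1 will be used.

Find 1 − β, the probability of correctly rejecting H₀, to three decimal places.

Noncentrality parameter: λ = d·√(n/2) = 0.28 × √(47/2) = 1.3574
One-sided α = 0.1 → critical value z_{0.1} = 1.282.
Power = Φ(λ − 1.282) = Φ(0.076) = 0.5302.

Power ≈ 0.530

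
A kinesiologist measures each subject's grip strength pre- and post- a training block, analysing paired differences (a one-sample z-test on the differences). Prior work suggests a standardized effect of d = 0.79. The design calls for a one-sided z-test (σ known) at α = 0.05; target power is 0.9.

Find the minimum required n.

For power 0.9 need Φ(δ − z_{0.05}) = 0.9, so δ = z_{0.05} + z_{0.10} = 1.645 + 1.282 = 2.926.
δ = d·√n ⇒ n = (δ/d)² = (2.926 / 0.79)² = 13.72.
Round up to the next whole unit.

n = 14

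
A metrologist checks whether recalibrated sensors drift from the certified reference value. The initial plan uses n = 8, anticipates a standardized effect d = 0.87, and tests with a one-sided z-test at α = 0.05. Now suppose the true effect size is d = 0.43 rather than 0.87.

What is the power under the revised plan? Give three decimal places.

With d = 0.43: δ = d·√n = 0.43 × √8 = 1.2162. Critical value z_{0.05} = 1.645.
Revised power = P(Z > 1.645 − δ) = Φ(-0.429) = 0.3341.

Power ≈ 0.334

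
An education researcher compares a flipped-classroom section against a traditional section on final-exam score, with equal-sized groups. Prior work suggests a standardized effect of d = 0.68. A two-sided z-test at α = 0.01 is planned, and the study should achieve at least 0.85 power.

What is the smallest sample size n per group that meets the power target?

n = 57 per group

Set Φ(δ − 2.576) = 0.85; then δ − 2.576 = Φ⁻¹(0.85) = 1.036, giving δ = 3.612.
(For δ > 0 the lower-tail rejection region contributes negligibly to power, so the one-term inversion is standard.)
δ = d·√(n/2) ⇒ n = 2(δ/d)² = 2 × (3.612 / 0.68)² = 56.44.
Rounding up, n = 57 per group.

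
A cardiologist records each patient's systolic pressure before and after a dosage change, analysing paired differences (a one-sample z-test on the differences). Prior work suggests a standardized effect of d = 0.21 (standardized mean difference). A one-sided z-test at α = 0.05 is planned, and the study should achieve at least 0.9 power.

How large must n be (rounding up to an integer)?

For power 0.9 need Φ(δ − z_{0.05}) = 0.9, so δ = z_{0.05} + z_{0.10} = 1.645 + 1.282 = 2.926.
δ = d·√n ⇒ n = (δ/d)² = (2.926 / 0.21)² = 194.19.
Round up to the next whole unit.

n = 195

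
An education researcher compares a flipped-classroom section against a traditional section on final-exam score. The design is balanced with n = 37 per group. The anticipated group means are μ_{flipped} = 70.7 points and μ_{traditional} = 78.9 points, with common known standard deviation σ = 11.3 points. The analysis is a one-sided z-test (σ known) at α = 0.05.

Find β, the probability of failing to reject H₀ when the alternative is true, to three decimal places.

Standardized effect: d = |μ_{flipped} − μ_{traditional}| / σ = |70.7 − 78.9| / 11.3 = 0.7257
Noncentrality parameter: δ = d·√(n/2) = 0.7257 × √(37/2) = 3.1212
One-sided α = 0.05 → critical value z_{0.05} = 1.645.
Power = P(Z > 1.645 − δ) = Φ(1.476) = 0.9301.
Type II error: β = 1 − power = 1 − 0.9301 = 0.0699.

β ≈ 0.070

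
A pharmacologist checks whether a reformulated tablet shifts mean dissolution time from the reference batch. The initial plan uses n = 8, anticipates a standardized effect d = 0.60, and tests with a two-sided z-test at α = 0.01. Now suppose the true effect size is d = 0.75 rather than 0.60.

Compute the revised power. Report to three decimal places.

Power ≈ 0.325

With d = 0.75: δ = d·√n = 0.75 × √8 = 2.1213. Critical value z_{0.005} = 2.576.
Revised power = Φ(δ − 2.576) + Φ(−δ − 2.576) = Φ(-0.455) + Φ(-4.697) = 0.3247 + 0.0000 = 0.3247.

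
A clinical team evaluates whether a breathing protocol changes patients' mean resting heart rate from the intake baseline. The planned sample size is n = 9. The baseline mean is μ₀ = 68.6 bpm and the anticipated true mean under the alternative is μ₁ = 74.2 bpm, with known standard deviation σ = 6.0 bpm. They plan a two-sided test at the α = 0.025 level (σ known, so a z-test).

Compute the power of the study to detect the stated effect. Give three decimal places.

Power ≈ 0.712

Standardized effect: d = |μ₁ − μ₀| / σ = |74.2 − 68.6| / 6.0 = 0.9333
Noncentrality parameter: δ = d·√n = 0.9333 × √9 = 2.8000
Critical value for a two-sided test at α = 0.025: z_{α/2} = 2.241.
Power = Φ(δ − 2.241) + Φ(−δ − 2.241) = Φ(0.559) + Φ(-5.041) = 0.7118 + 0.0000 = 0.7118.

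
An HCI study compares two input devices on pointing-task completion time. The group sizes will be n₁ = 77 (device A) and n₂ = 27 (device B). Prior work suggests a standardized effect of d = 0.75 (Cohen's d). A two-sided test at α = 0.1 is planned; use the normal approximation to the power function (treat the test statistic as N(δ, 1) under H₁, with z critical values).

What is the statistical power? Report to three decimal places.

Noncentrality parameter: δ = d / √(1/n₁ + 1/n₂) = 0.75 / √(1/77 + 1/27) = 3.3533
Critical value for a two-sided test at α = 0.1: z_{α/2} = 1.645.
Power = Φ(δ − 1.645) + Φ(−δ − 1.645) = Φ(1.708) + Φ(-4.998) = 0.9562 + 0.0000 = 0.9562.

Power ≈ 0.956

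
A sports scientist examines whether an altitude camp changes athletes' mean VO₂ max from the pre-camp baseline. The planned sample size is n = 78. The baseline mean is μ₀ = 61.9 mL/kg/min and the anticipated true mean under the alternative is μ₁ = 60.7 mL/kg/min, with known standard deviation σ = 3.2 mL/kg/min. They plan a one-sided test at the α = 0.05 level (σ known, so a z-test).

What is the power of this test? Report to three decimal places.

Power ≈ 0.952

Standardized effect: d = |μ₁ − μ₀| / σ = |60.7 − 61.9| / 3.2 = 0.3750
Noncentrality parameter: δ = d·√n = 0.3750 × √78 = 3.3119
Critical value for a one-sided test at α = 0.05: z_α = 1.645.
Power = P(Z > 1.645 − δ) = Φ(1.667) = 0.9522.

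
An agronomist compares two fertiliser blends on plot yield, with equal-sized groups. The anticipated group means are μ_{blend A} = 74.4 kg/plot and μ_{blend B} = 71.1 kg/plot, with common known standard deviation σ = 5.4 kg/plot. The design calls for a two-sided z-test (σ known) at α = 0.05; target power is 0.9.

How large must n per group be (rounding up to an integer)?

Standardized effect: d = |μ_{blend A} − μ_{blend B}| / σ = |74.4 − 71.1| / 5.4 = 0.6111
Set Φ(δ − 1.960) = 0.9; then δ − 1.960 = Φ⁻¹(0.9) = 1.282, giving δ = 3.242.
(For δ > 0 the lower-tail rejection region contributes negligibly to power, so the one-term inversion is standard.)
δ = d·√(n/2) ⇒ n = 2(δ/d)² = 2 × (3.242 / 0.6111)² = 56.27.
Round up to the next whole unit.

n = 57 per group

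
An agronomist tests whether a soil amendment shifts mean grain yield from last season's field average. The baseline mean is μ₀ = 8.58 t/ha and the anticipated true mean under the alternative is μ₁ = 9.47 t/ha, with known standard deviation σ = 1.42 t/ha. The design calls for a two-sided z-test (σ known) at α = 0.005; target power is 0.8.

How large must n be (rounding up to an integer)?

Standardized effect: d = |μ₁ − μ₀| / σ = |9.47 − 8.58| / 1.42 = 0.6268
Set Φ(δ − 2.807) = 0.8; then δ − 2.807 = Φ⁻¹(0.8) = 0.842, giving δ = 3.649.
(For δ > 0 the lower-tail rejection region contributes negligibly to power, so the one-term inversion is standard.)
δ = d·√n ⇒ n = (δ/d)² = (3.649 / 0.6268)² = 33.89.
Rounding up, n = 34.

n = 34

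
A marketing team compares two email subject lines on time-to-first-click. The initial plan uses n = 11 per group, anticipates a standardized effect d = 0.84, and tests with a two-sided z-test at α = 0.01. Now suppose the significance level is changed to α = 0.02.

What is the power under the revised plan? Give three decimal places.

δ = d·√(n/2) = 0.84 × √(11/2) = 1.9700 (unchanged). New critical value: z_{0.01} = 2.326.
Revised power = Φ(δ − 2.326) + Φ(−δ − 2.326) = Φ(-0.356) + Φ(-4.296) = 0.3608 + 0.0000 = 0.3608.

Power ≈ 0.361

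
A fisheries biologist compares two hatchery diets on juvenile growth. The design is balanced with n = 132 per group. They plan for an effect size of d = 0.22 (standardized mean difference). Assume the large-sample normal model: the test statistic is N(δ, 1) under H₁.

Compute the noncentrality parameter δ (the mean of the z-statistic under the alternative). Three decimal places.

δ ≈ 1.787

δ = d·√(n/2) = 0.22 × √(132/2) = 1.7873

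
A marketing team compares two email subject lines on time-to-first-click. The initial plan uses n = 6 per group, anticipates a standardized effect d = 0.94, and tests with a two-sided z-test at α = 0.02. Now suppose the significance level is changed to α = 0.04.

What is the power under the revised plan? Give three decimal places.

δ = d·√(n/2) = 0.94 × √(6/2) = 1.6281 (unchanged). New critical value: z_{0.02} = 2.054.
Revised power = Φ(δ − 2.054) + Φ(−δ − 2.054) = Φ(-0.426) + Φ(-3.682) = 0.3352 + 0.0001 = 0.3353.

Power ≈ 0.335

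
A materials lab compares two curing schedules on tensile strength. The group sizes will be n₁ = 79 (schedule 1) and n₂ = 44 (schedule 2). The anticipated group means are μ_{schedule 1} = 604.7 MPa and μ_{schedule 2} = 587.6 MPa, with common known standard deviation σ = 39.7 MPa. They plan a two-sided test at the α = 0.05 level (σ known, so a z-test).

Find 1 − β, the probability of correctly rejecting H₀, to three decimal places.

Power ≈ 0.629

Standardized effect: d = |μ_{schedule 1} − μ_{schedule 2}| / σ = |604.7 − 587.6| / 39.7 = 0.4307
Noncentrality parameter: δ = d / √(1/n₁ + 1/n₂) = 0.4307 / √(1/79 + 1/44) = 2.2898
Two-sided α = 0.05 → critical value z_{0.025} = 1.960.
Power = Φ(δ − 1.960) + Φ(−δ − 1.960) = Φ(0.330) + Φ(-4.250) = 0.6292 + 0.0000 = 0.6292.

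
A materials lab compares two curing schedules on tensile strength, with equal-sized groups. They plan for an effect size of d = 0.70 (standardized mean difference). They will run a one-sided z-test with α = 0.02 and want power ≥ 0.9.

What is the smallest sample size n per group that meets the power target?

For power 0.9 need Φ(δ − z_{0.02}) = 0.9, so δ = z_{0.02} + z_{0.10} = 2.054 + 1.282 = 3.335.
δ = d·√(n/2) ⇒ n = 2(δ/d)² = 2 × (3.335 / 0.70)² = 45.41.
Rounding up, n = 46 per group.

n = 46 per group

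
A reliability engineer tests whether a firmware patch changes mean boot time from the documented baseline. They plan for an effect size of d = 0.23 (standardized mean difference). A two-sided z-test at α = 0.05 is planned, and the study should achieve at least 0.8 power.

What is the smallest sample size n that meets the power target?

For power 0.8 need Φ(δ − z_{0.025}) = 0.8, so δ = z_{0.025} + z_{0.20} = 1.960 + 0.842 = 2.802.
(Ignoring the negligible lower-tail rejection probability gives the usual closed-form inversion.)
δ = d·√n ⇒ n = (δ/d)² = (2.802 / 0.23)² = 148.37.
Round up to the next whole unit.

n = 149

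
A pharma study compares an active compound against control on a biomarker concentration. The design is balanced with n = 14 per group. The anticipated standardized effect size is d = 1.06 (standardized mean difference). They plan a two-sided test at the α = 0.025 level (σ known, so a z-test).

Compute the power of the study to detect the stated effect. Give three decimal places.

Noncentrality parameter: δ = d·√(n/2) = 1.06 × √(14/2) = 2.8045
Two-sided α = 0.025 → critical value z_{0.0125} = 2.241.
Power = Φ(δ − 2.241) + Φ(−δ − 2.241) = Φ(0.563) + Φ(-5.046) = 0.7133 + 0.0000 = 0.7133.

Power ≈ 0.713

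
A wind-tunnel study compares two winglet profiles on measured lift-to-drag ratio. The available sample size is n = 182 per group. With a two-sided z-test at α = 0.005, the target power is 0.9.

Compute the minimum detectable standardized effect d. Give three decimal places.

d ≈ 0.429

Need Φ(δ − 2.807) = 0.9, so δ = 2.807 + 1.282 = 4.089.
(Lower-tail contribution to power is negligible for δ > 0.)
δ = d·√(n/2) ⇒ d = δ/√(n/2) = 4.089/√(182/2) = 0.4286.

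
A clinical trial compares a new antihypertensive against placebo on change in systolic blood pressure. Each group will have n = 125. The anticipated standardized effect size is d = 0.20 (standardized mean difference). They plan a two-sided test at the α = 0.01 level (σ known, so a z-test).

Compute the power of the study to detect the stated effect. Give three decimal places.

Power ≈ 0.160

Noncentrality parameter: δ = d·√(n/2) = 0.20 × √(125/2) = 1.5811
Two-sided α = 0.01 → critical value z_{0.005} = 2.576.
Power = Φ(δ − 2.576) + Φ(−δ − 2.576) = Φ(-0.995) + Φ(-4.157) = 0.1599 + 0.0000 = 0.1600.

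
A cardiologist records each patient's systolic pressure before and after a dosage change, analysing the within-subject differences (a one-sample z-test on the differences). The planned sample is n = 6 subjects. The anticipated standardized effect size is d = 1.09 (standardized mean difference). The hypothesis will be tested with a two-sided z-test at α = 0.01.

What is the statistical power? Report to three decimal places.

Power ≈ 0.537

Noncentrality parameter: δ = d·√n = 1.09 × √6 = 2.6699
Critical value for a two-sided test at α = 0.01: z_{α/2} = 2.576.
Power = Φ(δ − 2.576) + Φ(−δ − 2.576) = Φ(0.094) + Φ(-5.246) = 0.5375 + 0.0000 = 0.5375.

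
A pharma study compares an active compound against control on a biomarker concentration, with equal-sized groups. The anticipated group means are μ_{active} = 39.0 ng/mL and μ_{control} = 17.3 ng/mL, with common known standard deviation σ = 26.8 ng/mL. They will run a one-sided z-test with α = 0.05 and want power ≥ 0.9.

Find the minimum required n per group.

Standardized effect: d = |μ_{active} − μ_{control}| / σ = |39.0 − 17.3| / 26.8 = 0.8097
For power 0.9 need Φ(δ − z_{0.05}) = 0.9, so δ = z_{0.05} + z_{0.10} = 1.645 + 1.282 = 2.926.
δ = d·√(n/2) ⇒ n = 2(δ/d)² = 2 × (2.926 / 0.8097)² = 26.12.
Rounding up, n = 27 per group.

n = 27 per group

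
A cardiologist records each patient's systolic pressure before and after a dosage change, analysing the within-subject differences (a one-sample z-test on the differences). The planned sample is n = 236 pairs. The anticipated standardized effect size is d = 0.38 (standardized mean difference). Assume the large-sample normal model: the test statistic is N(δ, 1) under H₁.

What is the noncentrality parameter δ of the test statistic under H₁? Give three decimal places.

δ ≈ 5.838

The noncentrality parameter scales effect size by the design's sample-size factor: δ = d·√n = 0.38 × √236 = 5.8377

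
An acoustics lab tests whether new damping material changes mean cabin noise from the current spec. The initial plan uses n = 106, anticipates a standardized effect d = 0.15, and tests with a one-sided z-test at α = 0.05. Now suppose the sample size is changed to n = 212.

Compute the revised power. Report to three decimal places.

With n = 212: δ = d·√n = 0.15 × √212 = 2.1840. Critical value z_{0.05} = 1.645.
Revised power = P(Z > 1.645 − δ) = Φ(0.539) = 0.7051.

Power ≈ 0.705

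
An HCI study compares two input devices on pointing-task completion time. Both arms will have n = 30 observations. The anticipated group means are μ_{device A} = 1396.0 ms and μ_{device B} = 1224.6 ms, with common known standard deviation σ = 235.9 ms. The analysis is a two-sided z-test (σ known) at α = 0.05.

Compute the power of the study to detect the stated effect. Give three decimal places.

Standardized effect: d = |μ_{device A} − μ_{device B}| / σ = |1396.0 − 1224.6| / 235.9 = 0.7266
Noncentrality parameter: δ = d·√(n/2) = 0.7266 × √(30/2) = 2.8140
Two-sided α = 0.05 → critical value z_{0.025} = 1.960.
Power = Φ(δ − 1.960) + Φ(−δ − 1.960) = Φ(0.854) + Φ(-4.774) = 0.8035 + 0.0000 = 0.8035.

Power ≈ 0.803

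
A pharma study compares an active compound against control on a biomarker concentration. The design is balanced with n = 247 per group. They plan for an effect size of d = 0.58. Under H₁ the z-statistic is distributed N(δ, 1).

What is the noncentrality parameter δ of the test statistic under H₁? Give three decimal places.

δ ≈ 6.446

The noncentrality parameter scales effect size by the design's sample-size factor: δ = d·√(n/2) = 0.58 × √(247/2) = 6.4456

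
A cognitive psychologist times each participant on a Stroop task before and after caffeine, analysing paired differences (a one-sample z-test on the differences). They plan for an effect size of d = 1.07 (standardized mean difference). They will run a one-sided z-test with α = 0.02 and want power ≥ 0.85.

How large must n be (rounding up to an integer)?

n = 9

Set Φ(δ − 2.054) = 0.85; then δ − 2.054 = Φ⁻¹(0.85) = 1.036, giving δ = 3.090.
δ = d·√n ⇒ n = (δ/d)² = (3.090 / 1.07)² = 8.34.
Round up to the next whole unit.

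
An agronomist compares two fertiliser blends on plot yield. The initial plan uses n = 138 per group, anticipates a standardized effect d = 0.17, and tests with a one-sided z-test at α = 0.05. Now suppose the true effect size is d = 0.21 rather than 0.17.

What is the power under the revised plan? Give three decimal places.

With d = 0.21: δ = d·√(n/2) = 0.21 × √(138/2) = 1.7444. Critical value z_{0.05} = 1.645.
Revised power = P(Z > 1.645 − δ) = Φ(0.100) = 0.5396.

Power ≈ 0.540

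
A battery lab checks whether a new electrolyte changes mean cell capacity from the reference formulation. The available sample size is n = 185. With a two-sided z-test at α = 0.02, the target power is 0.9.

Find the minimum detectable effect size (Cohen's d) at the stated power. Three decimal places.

d ≈ 0.265

Required noncentrality: δ = z_{0.01} + z_{0.10} = 2.326 + 1.282 = 3.608.
(The second rejection-region term Φ(−δ − z_{α/2}) is negligible and dropped.)
δ = d·√n ⇒ d = δ/√n = 3.608/√185 = 0.2653.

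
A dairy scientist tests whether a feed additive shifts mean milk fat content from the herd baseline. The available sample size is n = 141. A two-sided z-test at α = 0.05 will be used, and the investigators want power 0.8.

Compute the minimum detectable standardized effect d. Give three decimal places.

d ≈ 0.236

Need Φ(δ − 1.960) = 0.8, so δ = 1.960 + 0.842 = 2.802.
(Lower-tail contribution to power is negligible for δ > 0.)
δ = d·√n ⇒ d = δ/√n = 2.802/√141 = 0.2359.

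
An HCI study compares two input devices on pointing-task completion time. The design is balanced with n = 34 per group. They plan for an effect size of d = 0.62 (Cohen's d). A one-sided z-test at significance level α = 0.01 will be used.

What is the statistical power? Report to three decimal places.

Power ≈ 0.591

Noncentrality parameter: δ = d·√(n/2) = 0.62 × √(34/2) = 2.5563
Critical value for a one-sided test at α = 0.01: z_α = 2.326.
Power = P(Z > 2.326 − δ) = Φ(0.230) = 0.5909.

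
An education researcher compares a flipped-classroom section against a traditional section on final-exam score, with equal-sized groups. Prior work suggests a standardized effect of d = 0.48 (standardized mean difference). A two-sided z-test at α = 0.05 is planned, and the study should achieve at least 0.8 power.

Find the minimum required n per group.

n = 69 per group

Set Φ(δ − 1.960) = 0.8; then δ − 1.960 = Φ⁻¹(0.8) = 0.842, giving δ = 2.802.
(For δ > 0 the lower-tail rejection region contributes negligibly to power, so the one-term inversion is standard.)
δ = d·√(n/2) ⇒ n = 2(δ/d)² = 2 × (2.802 / 0.48)² = 68.13.
Round up to the next whole unit.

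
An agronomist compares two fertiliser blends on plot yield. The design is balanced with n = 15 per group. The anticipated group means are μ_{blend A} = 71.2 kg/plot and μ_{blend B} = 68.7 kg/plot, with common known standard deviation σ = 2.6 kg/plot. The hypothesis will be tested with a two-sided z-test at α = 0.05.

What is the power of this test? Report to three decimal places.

Standardized effect: d = |μ_{blend A} − μ_{blend B}| / σ = |71.2 − 68.7| / 2.6 = 0.9615
Noncentrality parameter: δ = d·√(n/2) = 0.9615 × √(15/2) = 2.6333
Critical value for a two-sided test at α = 0.05: z_{α/2} = 1.960.
Power = Φ(δ − 1.960) + Φ(−δ − 1.960) = Φ(0.673) + Φ(-4.593) = 0.7496 + 0.0000 = 0.7496.

Power ≈ 0.750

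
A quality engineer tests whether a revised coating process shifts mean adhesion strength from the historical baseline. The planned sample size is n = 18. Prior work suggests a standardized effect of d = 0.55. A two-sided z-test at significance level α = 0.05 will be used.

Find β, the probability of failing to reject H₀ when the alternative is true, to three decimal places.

Noncentrality parameter: δ = d·√n = 0.55 × √18 = 2.3335
Two-sided α = 0.05 → critical value z_{0.025} = 1.960.
Power = Φ(δ − 1.960) + Φ(−δ − 1.960) = Φ(0.373) + Φ(-4.293) = 0.6456 + 0.0000 = 0.6456.
Type II error: β = 1 − power = 1 − 0.6456 = 0.3544.

β ≈ 0.354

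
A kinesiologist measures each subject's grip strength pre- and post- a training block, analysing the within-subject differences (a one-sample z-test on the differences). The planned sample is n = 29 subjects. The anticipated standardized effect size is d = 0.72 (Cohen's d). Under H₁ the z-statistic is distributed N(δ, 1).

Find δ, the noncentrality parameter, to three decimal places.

δ ≈ 3.877

The noncentrality parameter scales effect size by the design's sample-size factor: δ = d·√n = 0.72 × √29 = 3.8773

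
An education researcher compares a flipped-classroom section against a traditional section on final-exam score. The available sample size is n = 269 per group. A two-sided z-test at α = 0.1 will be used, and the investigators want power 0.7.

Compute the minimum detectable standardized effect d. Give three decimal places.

d ≈ 0.187

Need Φ(δ − 1.645) = 0.7, so δ = 1.645 + 0.524 = 2.169.
(The second rejection-region term Φ(−δ − z_{α/2}) is negligible and dropped.)
δ = d·√(n/2) ⇒ d = δ/√(n/2) = 2.169/√(269/2) = 0.1870.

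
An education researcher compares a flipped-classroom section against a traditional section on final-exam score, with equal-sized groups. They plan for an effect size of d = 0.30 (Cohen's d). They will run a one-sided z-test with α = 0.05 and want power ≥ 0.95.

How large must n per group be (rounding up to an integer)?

n = 241 per group

For power 0.95 need Φ(δ − z_{0.05}) = 0.95, so δ = z_{0.05} + z_{0.05} = 1.645 + 1.645 = 3.290.
δ = d·√(n/2) ⇒ n = 2(δ/d)² = 2 × (3.290 / 0.30)² = 240.49.
Round up to the next whole unit.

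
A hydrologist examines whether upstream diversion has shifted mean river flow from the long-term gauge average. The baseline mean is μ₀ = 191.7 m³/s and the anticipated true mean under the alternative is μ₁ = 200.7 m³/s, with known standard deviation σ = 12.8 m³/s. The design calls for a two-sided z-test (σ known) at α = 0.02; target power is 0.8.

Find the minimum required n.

n = 21

Standardized effect: d = |μ₁ − μ₀| / σ = |200.7 − 191.7| / 12.8 = 0.7031
Set Φ(δ − 2.326) = 0.8; then δ − 2.326 = Φ⁻¹(0.8) = 0.842, giving δ = 3.168.
(For δ > 0 the lower-tail rejection region contributes negligibly to power, so the one-term inversion is standard.)
δ = d·√n ⇒ n = (δ/d)² = (3.168 / 0.7031)² = 20.30.
Round up to the next whole unit.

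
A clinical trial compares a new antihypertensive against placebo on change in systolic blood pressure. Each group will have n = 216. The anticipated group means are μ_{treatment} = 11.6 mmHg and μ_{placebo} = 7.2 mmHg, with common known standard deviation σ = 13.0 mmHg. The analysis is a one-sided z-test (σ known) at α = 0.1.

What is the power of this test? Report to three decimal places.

Power ≈ 0.987

Standardized effect: d = |μ_{treatment} − μ_{placebo}| / σ = |11.6 − 7.2| / 13.0 = 0.3385
Noncentrality parameter: δ = d·√(n/2) = 0.3385 × √(216/2) = 3.5174
Critical value for a one-sided test at α = 0.1: z_α = 1.282.
Power = P(Z > 1.282 − δ) = Φ(2.236) = 0.9873.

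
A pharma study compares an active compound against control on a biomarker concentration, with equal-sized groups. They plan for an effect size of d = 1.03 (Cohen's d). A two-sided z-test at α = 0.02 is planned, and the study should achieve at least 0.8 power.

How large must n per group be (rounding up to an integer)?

n = 19 per group

For power 0.8 need Φ(δ − z_{0.01}) = 0.8, so δ = z_{0.01} + z_{0.20} = 2.326 + 0.842 = 3.168.
(For δ > 0 the lower-tail rejection region contributes negligibly to power, so the one-term inversion is standard.)
δ = d·√(n/2) ⇒ n = 2(δ/d)² = 2 × (3.168 / 1.03)² = 18.92.
Rounding up, n = 19 per group.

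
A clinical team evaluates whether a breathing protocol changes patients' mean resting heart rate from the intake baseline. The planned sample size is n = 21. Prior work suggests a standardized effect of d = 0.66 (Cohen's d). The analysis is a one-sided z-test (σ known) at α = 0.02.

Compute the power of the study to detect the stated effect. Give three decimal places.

Power ≈ 0.834

Noncentrality parameter: δ = d·√n = 0.66 × √21 = 3.0245
Critical value for a one-sided test at α = 0.02: z_α = 2.054.
Power = P(Z > 2.054 − δ) = Φ(0.971) = 0.8342.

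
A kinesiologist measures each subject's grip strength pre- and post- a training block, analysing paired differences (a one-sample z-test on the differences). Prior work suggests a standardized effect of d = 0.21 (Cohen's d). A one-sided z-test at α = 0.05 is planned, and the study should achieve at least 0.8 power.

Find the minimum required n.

Set Φ(δ − 1.645) = 0.8; then δ − 1.645 = Φ⁻¹(0.8) = 0.842, giving δ = 2.486.
δ = d·√n ⇒ n = (δ/d)² = (2.486 / 0.21)² = 140.19.
Round up to the next whole unit.

n = 141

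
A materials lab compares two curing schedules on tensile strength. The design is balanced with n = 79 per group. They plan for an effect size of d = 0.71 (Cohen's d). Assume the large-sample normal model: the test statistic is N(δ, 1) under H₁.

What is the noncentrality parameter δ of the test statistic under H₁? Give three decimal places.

The noncentrality parameter scales effect size by the design's sample-size factor: δ = d·√(n/2) = 0.71 × √(79/2) = 4.4623

δ ≈ 4.462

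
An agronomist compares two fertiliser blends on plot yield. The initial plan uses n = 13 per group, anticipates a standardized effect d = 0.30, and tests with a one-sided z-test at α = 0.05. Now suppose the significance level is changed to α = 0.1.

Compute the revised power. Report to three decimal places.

Power ≈ 0.303

δ = d·√(n/2) = 0.30 × √(13/2) = 0.7649 (unchanged). New critical value: z_{0.1} = 1.282.
Revised power = Φ(δ − 1.282) = Φ(-0.517) = 0.3027.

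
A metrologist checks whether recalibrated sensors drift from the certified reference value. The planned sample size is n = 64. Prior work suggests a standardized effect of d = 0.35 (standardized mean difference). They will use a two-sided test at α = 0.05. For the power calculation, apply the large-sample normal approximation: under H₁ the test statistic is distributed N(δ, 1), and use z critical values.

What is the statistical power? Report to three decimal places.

Noncentrality parameter: δ = d·√n = 0.35 × √64 = 2.8000
Two-sided α = 0.05 → critical value z_{0.025} = 1.960.
Power = Φ(δ − 1.960) + Φ(−δ − 1.960) = Φ(0.840) + Φ(-4.760) = 0.7996 + 0.0000 = 0.7996.

Power ≈ 0.800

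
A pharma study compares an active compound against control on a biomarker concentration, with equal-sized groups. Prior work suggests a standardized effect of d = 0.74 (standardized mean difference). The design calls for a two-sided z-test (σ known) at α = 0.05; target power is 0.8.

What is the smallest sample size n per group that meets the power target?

n = 29 per group

For power 0.8 need Φ(δ − z_{0.025}) = 0.8, so δ = z_{0.025} + z_{0.20} = 1.960 + 0.842 = 2.802.
(The Φ(−δ − z_{α/2}) term is vanishingly small for δ > 0 and is dropped in the standard sample-size formula.)
δ = d·√(n/2) ⇒ n = 2(δ/d)² = 2 × (2.802 / 0.74)² = 28.67.
Round up to the next whole unit.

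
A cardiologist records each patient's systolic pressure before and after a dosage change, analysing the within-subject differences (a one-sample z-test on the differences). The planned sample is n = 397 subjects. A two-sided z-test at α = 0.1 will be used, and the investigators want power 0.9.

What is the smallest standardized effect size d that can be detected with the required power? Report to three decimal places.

d ≈ 0.147

Need Φ(δ − 1.645) = 0.9, so δ = 1.645 + 1.282 = 2.926.
(Lower-tail contribution to power is negligible for δ > 0.)
δ = d·√n ⇒ d = δ/√n = 2.926/√397 = 0.1469.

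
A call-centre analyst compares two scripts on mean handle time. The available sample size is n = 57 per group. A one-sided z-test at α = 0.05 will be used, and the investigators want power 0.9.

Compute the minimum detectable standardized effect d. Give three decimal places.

d ≈ 0.548

Required noncentrality: δ = z_{0.05} + z_{0.10} = 1.645 + 1.282 = 2.926.
δ = d·√(n/2) ⇒ d = δ/√(n/2) = 2.926/√(57/2) = 0.5482.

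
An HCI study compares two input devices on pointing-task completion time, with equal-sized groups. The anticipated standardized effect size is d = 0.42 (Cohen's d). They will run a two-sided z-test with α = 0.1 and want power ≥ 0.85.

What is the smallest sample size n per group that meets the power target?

n = 82 per group

For power 0.85 need Φ(δ − z_{0.05}) = 0.85, so δ = z_{0.05} + z_{0.15} = 1.645 + 1.036 = 2.681.
(Ignoring the negligible lower-tail rejection probability gives the usual closed-form inversion.)
δ = d·√(n/2) ⇒ n = 2(δ/d)² = 2 × (2.681 / 0.42)² = 81.51.
Rounding up, n = 82 per group.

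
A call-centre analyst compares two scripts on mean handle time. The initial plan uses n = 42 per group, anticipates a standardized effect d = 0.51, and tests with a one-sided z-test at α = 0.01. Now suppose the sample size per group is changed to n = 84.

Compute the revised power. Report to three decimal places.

With n = 84 per group: δ = d·√(n/2) = 0.51 × √(84/2) = 3.3052. Critical value z_{0.01} = 2.326.
Revised power = P(Z > 2.326 − δ) = Φ(0.979) = 0.8362.

Power ≈ 0.836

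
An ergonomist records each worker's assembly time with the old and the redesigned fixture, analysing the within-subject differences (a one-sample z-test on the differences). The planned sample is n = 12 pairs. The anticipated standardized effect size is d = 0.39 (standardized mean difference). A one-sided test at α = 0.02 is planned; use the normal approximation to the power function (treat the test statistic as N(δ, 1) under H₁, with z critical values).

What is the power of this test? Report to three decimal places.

Power ≈ 0.241

Noncentrality parameter: δ = d·√n = 0.39 × √12 = 1.3510
One-sided α = 0.02 → critical value z_{0.02} = 2.054.
Power = Φ(δ − 2.054) = Φ(-0.703) = 0.2411.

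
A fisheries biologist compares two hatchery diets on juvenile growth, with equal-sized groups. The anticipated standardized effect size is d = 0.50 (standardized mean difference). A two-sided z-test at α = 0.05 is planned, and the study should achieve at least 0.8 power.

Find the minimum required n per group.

For power 0.8 need Φ(δ − z_{0.025}) = 0.8, so δ = z_{0.025} + z_{0.20} = 1.960 + 0.842 = 2.802.
(Ignoring the negligible lower-tail rejection probability gives the usual closed-form inversion.)
δ = d·√(n/2) ⇒ n = 2(δ/d)² = 2 × (2.802 / 0.50)² = 62.79.
Rounding up, n = 63 per group.

n = 63 per group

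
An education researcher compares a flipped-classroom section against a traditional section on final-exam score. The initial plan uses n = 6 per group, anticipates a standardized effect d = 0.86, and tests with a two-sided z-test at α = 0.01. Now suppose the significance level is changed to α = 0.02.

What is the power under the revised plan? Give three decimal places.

Power ≈ 0.201

δ = d·√(n/2) = 0.86 × √(6/2) = 1.4896 (unchanged). New critical value: z_{0.01} = 2.326.
Revised power = Φ(δ − 2.326) + Φ(−δ − 2.326) = Φ(-0.837) + Φ(-3.816) = 0.2014 + 0.0001 = 0.2014.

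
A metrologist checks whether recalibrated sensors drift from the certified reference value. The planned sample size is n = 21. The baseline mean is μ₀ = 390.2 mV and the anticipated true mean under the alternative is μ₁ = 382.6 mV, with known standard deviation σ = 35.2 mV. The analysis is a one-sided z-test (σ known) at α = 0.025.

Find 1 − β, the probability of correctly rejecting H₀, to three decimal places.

Power ≈ 0.166

Standardized effect: d = |μ₁ − μ₀| / σ = |382.6 − 390.2| / 35.2 = 0.2159
Noncentrality parameter: δ = d·√n = 0.2159 × √21 = 0.9894
One-sided α = 0.025 → critical value z_{0.025} = 1.960.
Power = P(Z > 1.960 − δ) = Φ(-0.971) = 0.1659.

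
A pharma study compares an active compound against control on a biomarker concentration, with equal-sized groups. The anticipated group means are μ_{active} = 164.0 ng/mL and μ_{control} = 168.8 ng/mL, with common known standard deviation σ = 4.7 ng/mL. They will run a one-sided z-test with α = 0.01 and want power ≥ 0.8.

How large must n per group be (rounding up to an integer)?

n = 20 per group

Standardized effect: d = |μ_{active} − μ_{control}| / σ = |164.0 − 168.8| / 4.7 = 1.0213
For power 0.8 need Φ(δ − z_{0.01}) = 0.8, so δ = z_{0.01} + z_{0.20} = 2.326 + 0.842 = 3.168.
δ = d·√(n/2) ⇒ n = 2(δ/d)² = 2 × (3.168 / 1.0213)² = 19.24.
Round up to the next whole unit.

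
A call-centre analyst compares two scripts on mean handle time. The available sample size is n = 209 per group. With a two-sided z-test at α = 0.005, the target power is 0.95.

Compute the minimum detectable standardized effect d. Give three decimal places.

Need Φ(δ − 2.807) = 0.95, so δ = 2.807 + 1.645 = 4.452.
(Lower-tail contribution to power is negligible for δ > 0.)
δ = d·√(n/2) ⇒ d = δ/√(n/2) = 4.452/√(209/2) = 0.4355.

d ≈ 0.435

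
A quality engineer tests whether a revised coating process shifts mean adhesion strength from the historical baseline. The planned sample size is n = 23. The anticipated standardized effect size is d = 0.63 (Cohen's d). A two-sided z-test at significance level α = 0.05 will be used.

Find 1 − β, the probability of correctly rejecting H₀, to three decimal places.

Power ≈ 0.856

Noncentrality parameter: δ = d·√n = 0.63 × √23 = 3.0214
Critical value for a two-sided test at α = 0.05: z_{α/2} = 1.960.
Power = Φ(δ − 1.960) + Φ(−δ − 1.960) = Φ(1.061) + Φ(-4.981) = 0.8557 + 0.0000 = 0.8557.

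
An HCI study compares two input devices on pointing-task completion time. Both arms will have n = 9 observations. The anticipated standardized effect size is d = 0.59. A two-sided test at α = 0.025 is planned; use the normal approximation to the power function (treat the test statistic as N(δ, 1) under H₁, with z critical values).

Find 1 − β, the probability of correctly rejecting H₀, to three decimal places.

Power ≈ 0.161

Noncentrality parameter: δ = d·√(n/2) = 0.59 × √(9/2) = 1.2516
Critical value for a two-sided test at α = 0.025: z_{α/2} = 2.241.
Power = Φ(δ − 2.241) + Φ(−δ − 2.241) = Φ(-0.990) + Φ(-3.493) = 0.1611 + 0.0002 = 0.1614.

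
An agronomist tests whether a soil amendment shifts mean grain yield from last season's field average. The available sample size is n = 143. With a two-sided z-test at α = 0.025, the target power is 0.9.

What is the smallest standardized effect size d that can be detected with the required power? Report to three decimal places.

Required noncentrality: δ = z_{0.0125} + z_{0.10} = 2.241 + 1.282 = 3.523.
(The second rejection-region term Φ(−δ − z_{α/2}) is negligible and dropped.)
δ = d·√n ⇒ d = δ/√n = 3.523/√143 = 0.2946.

d ≈ 0.295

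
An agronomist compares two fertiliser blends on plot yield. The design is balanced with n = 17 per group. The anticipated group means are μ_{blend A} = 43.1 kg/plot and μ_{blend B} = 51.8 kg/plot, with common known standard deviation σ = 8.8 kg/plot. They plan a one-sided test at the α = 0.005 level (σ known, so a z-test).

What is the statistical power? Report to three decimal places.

Power ≈ 0.620

Standardized effect: d = |μ_{blend A} − μ_{blend B}| / σ = |43.1 − 51.8| / 8.8 = 0.9886
Noncentrality parameter: δ = d·√(n/2) = 0.9886 × √(17/2) = 2.8823
One-sided α = 0.005 → critical value z_{0.005} = 2.576.
Power = Φ(δ − 2.576) = Φ(0.307) = 0.6204.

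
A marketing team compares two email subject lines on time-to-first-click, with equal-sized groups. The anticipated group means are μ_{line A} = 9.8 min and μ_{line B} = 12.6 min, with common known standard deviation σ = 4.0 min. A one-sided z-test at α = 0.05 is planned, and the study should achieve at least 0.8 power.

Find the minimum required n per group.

Standardized effect: d = |μ_{line A} − μ_{line B}| / σ = |9.8 − 12.6| / 4.0 = 0.7000
Set Φ(δ − 1.645) = 0.8; then δ − 1.645 = Φ⁻¹(0.8) = 0.842, giving δ = 2.486.
δ = d·√(n/2) ⇒ n = 2(δ/d)² = 2 × (2.486 / 0.7000)² = 25.23.
Rounding up, n = 26 per group.

n = 26 per group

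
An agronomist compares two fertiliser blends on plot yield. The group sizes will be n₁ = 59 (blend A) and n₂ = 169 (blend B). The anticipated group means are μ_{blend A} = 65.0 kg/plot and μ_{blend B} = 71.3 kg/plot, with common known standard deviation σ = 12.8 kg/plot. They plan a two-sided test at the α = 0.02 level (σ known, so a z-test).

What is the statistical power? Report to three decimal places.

Power ≈ 0.823

Standardized effect: d = |μ_{blend A} − μ_{blend B}| / σ = |65.0 − 71.3| / 12.8 = 0.4922
Noncentrality parameter: δ = d / √(1/n₁ + 1/n₂) = 0.4922 / √(1/59 + 1/169) = 3.2549
Two-sided α = 0.02 → critical value z_{0.01} = 2.326.
Power = Φ(δ − 2.326) + Φ(−δ − 2.326) = Φ(0.929) + Φ(-5.581) = 0.8234 + 0.0000 = 0.8234.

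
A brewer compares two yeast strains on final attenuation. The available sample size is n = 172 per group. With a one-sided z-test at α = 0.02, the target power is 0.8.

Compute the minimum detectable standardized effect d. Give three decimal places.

d ≈ 0.312

Need Φ(δ − 2.054) = 0.8, so δ = 2.054 + 0.842 = 2.895.
δ = d·√(n/2) ⇒ d = δ/√(n/2) = 2.895/√(172/2) = 0.3122.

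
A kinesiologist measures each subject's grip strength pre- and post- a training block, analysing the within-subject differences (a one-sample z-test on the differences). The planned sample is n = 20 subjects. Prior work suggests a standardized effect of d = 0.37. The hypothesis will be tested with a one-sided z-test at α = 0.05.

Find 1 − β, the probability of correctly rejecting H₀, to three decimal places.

Noncentrality parameter: δ = d·√n = 0.37 × √20 = 1.6547
Critical value for a one-sided test at α = 0.05: z_α = 1.645.
Power = Φ(δ − 1.645) = Φ(0.010) = 0.5039.

Power ≈ 0.504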